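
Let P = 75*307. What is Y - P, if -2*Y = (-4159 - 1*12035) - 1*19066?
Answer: -5395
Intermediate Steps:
P = 23025
Y = 17630 (Y = -((-4159 - 1*12035) - 1*19066)/2 = -((-4159 - 12035) - 19066)/2 = -(-16194 - 19066)/2 = -½*(-35260) = 17630)
Y - P = 17630 - 1*23025 = 17630 - 23025 = -5395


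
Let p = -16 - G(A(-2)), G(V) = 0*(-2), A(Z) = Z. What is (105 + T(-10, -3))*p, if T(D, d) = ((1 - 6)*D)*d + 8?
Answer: 592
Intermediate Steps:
G(V) = 0
T(D, d) = 8 - 5*D*d (T(D, d) = (-5*D)*d + 8 = -5*D*d + 8 = 8 - 5*D*d)
p = -16 (p = -16 - 1*0 = -16 + 0 = -16)
(105 + T(-10, -3))*p = (105 + (8 - 5*(-10)*(-3)))*(-16) = (105 + (8 - 150))*(-16) = (105 - 142)*(-16) = -37*(-16) = 592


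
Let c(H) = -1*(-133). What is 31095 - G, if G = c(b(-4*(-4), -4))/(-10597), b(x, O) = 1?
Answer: 329513848/10597 ≈ 31095.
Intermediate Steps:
c(H) = 133
G = -133/10597 (G = 133/(-10597) = 133*(-1/10597) = -133/10597 ≈ -0.012551)
31095 - G = 31095 - 1*(-133/10597) = 31095 + 133/10597 = 329513848/10597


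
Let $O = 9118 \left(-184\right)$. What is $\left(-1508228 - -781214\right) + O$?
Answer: $-2404726$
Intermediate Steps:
$O = -1677712$
$\left(-1508228 - -781214\right) + O = \left(-1508228 - -781214\right) - 1677712 = \left(-1508228 + 781214\right) - 1677712 = -727014 - 1677712 = -2404726$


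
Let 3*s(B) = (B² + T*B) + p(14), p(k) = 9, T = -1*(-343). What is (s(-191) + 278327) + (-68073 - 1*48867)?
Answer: 455138/3 ≈ 1.5171e+5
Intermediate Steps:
T = 343
s(B) = 3 + B²/3 + 343*B/3 (s(B) = ((B² + 343*B) + 9)/3 = (9 + B² + 343*B)/3 = 3 + B²/3 + 343*B/3)
(s(-191) + 278327) + (-68073 - 1*48867) = ((3 + (⅓)*(-191)² + (343/3)*(-191)) + 278327) + (-68073 - 1*48867) = ((3 + (⅓)*36481 - 65513/3) + 278327) + (-68073 - 48867) = ((3 + 36481/3 - 65513/3) + 278327) - 116940 = (-29023/3 + 278327) - 116940 = 805958/3 - 116940 = 455138/3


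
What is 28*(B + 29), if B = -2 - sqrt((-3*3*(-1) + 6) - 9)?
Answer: 756 - 28*sqrt(6) ≈ 687.41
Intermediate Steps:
B = -2 - sqrt(6) (B = -2 - sqrt((-9*(-1) + 6) - 9) = -2 - sqrt((9 + 6) - 9) = -2 - sqrt(15 - 9) = -2 - sqrt(6) ≈ -4.4495)
28*(B + 29) = 28*((-2 - sqrt(6)) + 29) = 28*(27 - sqrt(6)) = 756 - 28*sqrt(6)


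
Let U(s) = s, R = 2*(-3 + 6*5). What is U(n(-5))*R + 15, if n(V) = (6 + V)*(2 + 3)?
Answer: 285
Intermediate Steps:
R = 54 (R = 2*(-3 + 30) = 2*27 = 54)
n(V) = 30 + 5*V (n(V) = (6 + V)*5 = 30 + 5*V)
U(n(-5))*R + 15 = (30 + 5*(-5))*54 + 15 = (30 - 25)*54 + 15 = 5*54 + 15 = 270 + 15 = 285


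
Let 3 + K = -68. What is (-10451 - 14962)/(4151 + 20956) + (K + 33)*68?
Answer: -21633967/8369 ≈ -2585.0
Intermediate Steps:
K = -71 (K = -3 - 68 = -71)
(-10451 - 14962)/(4151 + 20956) + (K + 33)*68 = (-10451 - 14962)/(4151 + 20956) + (-71 + 33)*68 = -25413/25107 - 38*68 = -25413*1/25107 - 2584 = -8471/8369 - 2584 = -21633967/8369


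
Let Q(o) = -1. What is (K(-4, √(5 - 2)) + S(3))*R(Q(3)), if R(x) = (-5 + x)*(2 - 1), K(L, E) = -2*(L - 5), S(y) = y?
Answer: -126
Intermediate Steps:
K(L, E) = 10 - 2*L (K(L, E) = -2*(-5 + L) = 10 - 2*L)
R(x) = -5 + x (R(x) = (-5 + x)*1 = -5 + x)
(K(-4, √(5 - 2)) + S(3))*R(Q(3)) = ((10 - 2*(-4)) + 3)*(-5 - 1) = ((10 + 8) + 3)*(-6) = (18 + 3)*(-6) = 21*(-6) = -126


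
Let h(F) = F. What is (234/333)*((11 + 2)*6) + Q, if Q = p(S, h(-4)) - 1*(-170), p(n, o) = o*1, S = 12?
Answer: 8170/37 ≈ 220.81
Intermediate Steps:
p(n, o) = o
Q = 166 (Q = -4 - 1*(-170) = -4 + 170 = 166)
(234/333)*((11 + 2)*6) + Q = (234/333)*((11 + 2)*6) + 166 = (234*(1/333))*(13*6) + 166 = (26/37)*78 + 166 = 2028/37 + 166 = 8170/37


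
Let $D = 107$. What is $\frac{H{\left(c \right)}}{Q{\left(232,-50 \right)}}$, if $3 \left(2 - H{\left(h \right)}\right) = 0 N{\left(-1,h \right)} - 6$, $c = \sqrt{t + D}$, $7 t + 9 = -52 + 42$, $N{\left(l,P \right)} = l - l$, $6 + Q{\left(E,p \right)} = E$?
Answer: $\frac{2}{113} \approx 0.017699$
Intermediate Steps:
$Q{\left(E,p \right)} = -6 + E$
$N{\left(l,P \right)} = 0$
$t = - \frac{19}{7}$ ($t = - \frac{9}{7} + \frac{-52 + 42}{7} = - \frac{9}{7} + \frac{1}{7} \left(-10\right) = - \frac{9}{7} - \frac{10}{7} = - \frac{19}{7} \approx -2.7143$)
$c = \frac{\sqrt{5110}}{7}$ ($c = \sqrt{- \frac{19}{7} + 107} = \sqrt{\frac{730}{7}} = \frac{\sqrt{5110}}{7} \approx 10.212$)
$H{\left(h \right)} = 4$ ($H{\left(h \right)} = 2 - \frac{0 \cdot 0 - 6}{3} = 2 - \frac{0 - 6}{3} = 2 - -2 = 2 + 2 = 4$)
$\frac{H{\left(c \right)}}{Q{\left(232,-50 \right)}} = \frac{4}{-6 + 232} = \frac{4}{226} = 4 \cdot \frac{1}{226} = \frac{2}{113}$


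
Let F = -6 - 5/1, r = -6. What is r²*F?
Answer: -396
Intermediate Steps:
F = -11 (F = -6 - 5*1 = -6 - 5 = -11)
r²*F = (-6)²*(-11) = 36*(-11) = -396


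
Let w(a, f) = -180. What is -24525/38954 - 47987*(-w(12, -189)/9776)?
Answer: -895508415/1012804 ≈ -884.19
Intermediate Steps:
-24525/38954 - 47987*(-w(12, -189)/9776) = -24525/38954 - 47987/((94*(-104))/(-180)) = -24525*1/38954 - 47987/((-9776*(-1/180))) = -24525/38954 - 47987/2444/45 = -24525/38954 - 47987*45/2444 = -24525/38954 - 45945/52 = -895508415/1012804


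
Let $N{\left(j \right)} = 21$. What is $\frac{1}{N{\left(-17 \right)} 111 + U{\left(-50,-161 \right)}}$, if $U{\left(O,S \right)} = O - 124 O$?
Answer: $\frac{1}{8481} \approx 0.00011791$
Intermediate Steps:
$U{\left(O,S \right)} = - 123 O$
$\frac{1}{N{\left(-17 \right)} 111 + U{\left(-50,-161 \right)}} = \frac{1}{21 \cdot 111 - -6150} = \frac{1}{2331 + 6150} = \frac{1}{8481}$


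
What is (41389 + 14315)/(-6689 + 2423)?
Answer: -9284/711 ≈ -13.058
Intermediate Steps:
(41389 + 14315)/(-6689 + 2423) = 55704/(-4266) = 55704*(-1/4266) = -9284/711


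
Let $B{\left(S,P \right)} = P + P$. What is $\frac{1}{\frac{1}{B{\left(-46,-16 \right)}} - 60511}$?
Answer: $- \frac{32}{1936353} \approx -1.6526 \cdot 10^{-5}$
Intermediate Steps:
$B{\left(S,P \right)} = 2 P$
$\frac{1}{\frac{1}{B{\left(-46,-16 \right)}} - 60511} = \frac{1}{\frac{1}{2 \left(-16\right)} - 60511} = \frac{1}{\frac{1}{-32} - 60511} = \frac{1}{- \frac{1}{32} - 60511} = \frac{1}{- \frac{1936353}{32}} = - \frac{32}{1936353}$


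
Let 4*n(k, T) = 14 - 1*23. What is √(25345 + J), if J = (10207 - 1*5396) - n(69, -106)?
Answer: √120633/2 ≈ 173.66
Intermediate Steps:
n(k, T) = -9/4 (n(k, T) = (14 - 1*23)/4 = (14 - 23)/4 = (¼)*(-9) = -9/4)
J = 19253/4 (J = (10207 - 1*5396) - 1*(-9/4) = (10207 - 5396) + 9/4 = 4811 + 9/4 = 19253/4 ≈ 4813.3)
√(25345 + J) = √(25345 + 19253/4) = √(120633/4) = √120633/2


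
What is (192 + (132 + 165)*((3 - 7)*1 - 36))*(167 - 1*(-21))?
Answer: -2197344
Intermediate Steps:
(192 + (132 + 165)*((3 - 7)*1 - 36))*(167 - 1*(-21)) = (192 + 297*(-4*1 - 36))*(167 + 21) = (192 + 297*(-4 - 36))*188 = (192 + 297*(-40))*188 = (192 - 11880)*188 = -11688*188 = -2197344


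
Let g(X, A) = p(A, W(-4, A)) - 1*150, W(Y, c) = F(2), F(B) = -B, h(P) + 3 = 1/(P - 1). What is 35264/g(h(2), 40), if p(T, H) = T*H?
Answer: -17632/115 ≈ -153.32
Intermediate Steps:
h(P) = -3 + 1/(-1 + P) (h(P) = -3 + 1/(P - 1) = -3 + 1/(-1 + P))
W(Y, c) = -2 (W(Y, c) = -1*2 = -2)
p(T, H) = H*T
g(X, A) = -150 - 2*A (g(X, A) = -2*A - 1*150 = -2*A - 150 = -150 - 2*A)
35264/g(h(2), 40) = 35264/(-150 - 2*40) = 35264/(-150 - 80) = 35264/(-230) = 35264*(-1/230) = -17632/115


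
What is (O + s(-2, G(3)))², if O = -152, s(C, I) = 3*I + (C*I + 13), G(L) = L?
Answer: 18496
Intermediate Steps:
s(C, I) = 13 + 3*I + C*I (s(C, I) = 3*I + (13 + C*I) = 13 + 3*I + C*I)
(O + s(-2, G(3)))² = (-152 + (13 + 3*3 - 2*3))² = (-152 + (13 + 9 - 6))² = (-152 + 16)² = (-136)² = 18496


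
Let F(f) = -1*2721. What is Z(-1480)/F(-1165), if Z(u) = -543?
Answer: 181/907 ≈ 0.19956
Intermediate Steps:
F(f) = -2721
Z(-1480)/F(-1165) = -543/(-2721) = -543*(-1/2721) = 181/907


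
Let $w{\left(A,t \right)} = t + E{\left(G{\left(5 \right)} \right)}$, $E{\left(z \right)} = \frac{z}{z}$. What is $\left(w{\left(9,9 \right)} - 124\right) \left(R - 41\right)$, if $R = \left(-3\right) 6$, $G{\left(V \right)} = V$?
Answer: $6726$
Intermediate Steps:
$E{\left(z \right)} = 1$
$R = -18$
$w{\left(A,t \right)} = 1 + t$ ($w{\left(A,t \right)} = t + 1 = 1 + t$)
$\left(w{\left(9,9 \right)} - 124\right) \left(R - 41\right) = \left(\left(1 + 9\right) - 124\right) \left(-18 - 41\right) = \left(10 - 124\right) \left(-59\right) = \left(-114\right) \left(-59\right) = 6726$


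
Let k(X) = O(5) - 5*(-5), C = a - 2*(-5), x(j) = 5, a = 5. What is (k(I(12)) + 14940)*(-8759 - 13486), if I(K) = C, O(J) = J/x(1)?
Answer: -332918670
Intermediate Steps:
C = 15 (C = 5 - 2*(-5) = 5 + 10 = 15)
O(J) = J/5
I(K) = 15
k(X) = 26 (k(X) = (1/5)*5 - 5*(-5) = 1 + 25 = 26)
(k(I(12)) + 14940)*(-8759 - 13486) = (26 + 14940)*(-8759 - 13486) = 14966*(-22245) = -332918670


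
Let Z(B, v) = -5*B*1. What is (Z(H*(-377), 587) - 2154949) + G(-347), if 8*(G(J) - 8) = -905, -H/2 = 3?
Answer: -17330913/8 ≈ -2.1664e+6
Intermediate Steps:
H = -6 (H = -2*3 = -6)
Z(B, v) = -5*B
G(J) = -841/8 (G(J) = 8 + (⅛)*(-905) = 8 - 905/8 = -841/8)
(Z(H*(-377), 587) - 2154949) + G(-347) = (-(-30)*(-377) - 2154949) - 841/8 = (-5*2262 - 2154949) - 841/8 = (-11310 - 2154949) - 841/8 = -2166259 - 841/8 = -17330913/8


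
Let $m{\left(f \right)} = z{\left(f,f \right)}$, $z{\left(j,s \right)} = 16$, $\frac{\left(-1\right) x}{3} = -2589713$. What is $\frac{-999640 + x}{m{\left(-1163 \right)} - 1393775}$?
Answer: $- \frac{6769499}{1393759} \approx -4.857$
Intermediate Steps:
$x = 7769139$ ($x = \left(-3\right) \left(-2589713\right) = 7769139$)
$m{\left(f \right)} = 16$
$\frac{-999640 + x}{m{\left(-1163 \right)} - 1393775} = \frac{-999640 + 7769139}{16 - 1393775} = \frac{6769499}{-1393759} = 6769499 \left(- \frac{1}{1393759}\right) = - \frac{6769499}{1393759}$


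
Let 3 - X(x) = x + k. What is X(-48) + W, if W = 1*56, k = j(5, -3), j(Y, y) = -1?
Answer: 108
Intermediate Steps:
k = -1
X(x) = 4 - x (X(x) = 3 - (x - 1) = 3 - (-1 + x) = 3 + (1 - x) = 4 - x)
W = 56
X(-48) + W = (4 - 1*(-48)) + 56 = (4 + 48) + 56 = 52 + 56 = 108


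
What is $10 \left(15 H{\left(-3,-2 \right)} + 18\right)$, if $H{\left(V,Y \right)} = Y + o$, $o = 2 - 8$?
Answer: $-1020$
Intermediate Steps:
$o = -6$ ($o = 2 - 8 = -6$)
$H{\left(V,Y \right)} = -6 + Y$ ($H{\left(V,Y \right)} = Y - 6 = -6 + Y$)
$10 \left(15 H{\left(-3,-2 \right)} + 18\right) = 10 \left(15 \left(-6 - 2\right) + 18\right) = 10 \left(15 \left(-8\right) + 18\right) = 10 \left(-120 + 18\right) = 10 \left(-102\right) = -1020$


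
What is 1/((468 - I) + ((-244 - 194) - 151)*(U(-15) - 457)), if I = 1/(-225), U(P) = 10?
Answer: 225/59343976 ≈ 3.7915e-6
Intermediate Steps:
I = -1/225 ≈ -0.0044444
1/((468 - I) + ((-244 - 194) - 151)*(U(-15) - 457)) = 1/((468 - 1*(-1/225)) + ((-244 - 194) - 151)*(10 - 457)) = 1/((468 + 1/225) + (-438 - 151)*(-447)) = 1/(105301/225 - 589*(-447)) = 1/(105301/225 + 263283) = 1/(59343976/225) = 225/59343976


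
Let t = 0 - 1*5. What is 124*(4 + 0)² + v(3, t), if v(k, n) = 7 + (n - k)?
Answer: 1983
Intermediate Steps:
t = -5 (t = 0 - 5 = -5)
v(k, n) = 7 + n - k
124*(4 + 0)² + v(3, t) = 124*(4 + 0)² + (7 - 5 - 1*3) = 124*4² + (7 - 5 - 3) = 124*16 - 1 = 1984 - 1 = 1983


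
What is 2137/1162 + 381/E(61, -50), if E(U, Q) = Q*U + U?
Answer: 849253/496174 ≈ 1.7116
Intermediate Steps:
E(U, Q) = U + Q*U
2137/1162 + 381/E(61, -50) = 2137/1162 + 381/((61*(1 - 50))) = 2137*(1/1162) + 381/((61*(-49))) = 2137/1162 + 381/(-2989) = 2137/1162 + 381*(-1/2989) = 2137/1162 - 381/2989 = 849253/496174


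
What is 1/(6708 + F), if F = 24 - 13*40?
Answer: 1/6212 ≈ 0.00016098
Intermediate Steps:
F = -496 (F = 24 - 520 = -496)
1/(6708 + F) = 1/(6708 - 496) = 1/6212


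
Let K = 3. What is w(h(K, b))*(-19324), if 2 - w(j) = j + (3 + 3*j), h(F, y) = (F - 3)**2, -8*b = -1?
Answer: 19324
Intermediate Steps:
b = 1/8 (b = -1/8*(-1) = 1/8 ≈ 0.12500)
h(F, y) = (-3 + F)**2
w(j) = -1 - 4*j (w(j) = 2 - (j + (3 + 3*j)) = 2 - (3 + 4*j) = 2 + (-3 - 4*j) = -1 - 4*j)
w(h(K, b))*(-19324) = (-1 - 4*(-3 + 3)**2)*(-19324) = (-1 - 4*0**2)*(-19324) = (-1 - 4*0)*(-19324) = (-1 + 0)*(-19324) = -1*(-19324) = 19324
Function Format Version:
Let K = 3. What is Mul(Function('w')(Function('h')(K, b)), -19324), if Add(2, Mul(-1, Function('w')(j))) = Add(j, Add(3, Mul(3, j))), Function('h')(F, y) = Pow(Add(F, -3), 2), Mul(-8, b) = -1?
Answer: 19324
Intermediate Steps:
b = Rational(1, 8) (b = Mul(Rational(-1, 8), -1) = Rational(1, 8) ≈ 0.12500)
Function('h')(F, y) = Pow(Add(-3, F), 2)
Function('w')(j) = Add(-1, Mul(-4, j)) (Function('w')(j) = Add(2, Mul(-1, Add(j, Add(3, Mul(3, j))))) = Add(2, Mul(-1, Add(3, Mul(4, j)))) = Add(2, Add(-3, Mul(-4, j))) = Add(-1, Mul(-4, j)))
Mul(Function('w')(Function('h')(K, b)), -19324) = Mul(Add(-1, Mul(-4, Pow(Add(-3, 3), 2))), -19324) = Mul(Add(-1, Mul(-4, Pow(0, 2))), -19324) = Mul(Add(-1, Mul(-4, 0)), -19324) = Mul(Add(-1, 0), -19324) = Mul(-1, -19324) = 19324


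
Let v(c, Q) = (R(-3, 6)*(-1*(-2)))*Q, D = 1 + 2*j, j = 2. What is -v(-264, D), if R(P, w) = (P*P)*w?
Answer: -540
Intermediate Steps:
R(P, w) = w*P² (R(P, w) = P²*w = w*P²)
D = 5 (D = 1 + 2*2 = 1 + 4 = 5)
v(c, Q) = 108*Q (v(c, Q) = ((6*(-3)²)*(-1*(-2)))*Q = ((6*9)*2)*Q = (54*2)*Q = 108*Q)
-v(-264, D) = -108*5 = -1*540 = -540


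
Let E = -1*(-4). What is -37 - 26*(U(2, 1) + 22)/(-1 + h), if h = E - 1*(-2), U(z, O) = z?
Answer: -809/5 ≈ -161.80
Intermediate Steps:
E = 4
h = 6 (h = 4 - 1*(-2) = 4 + 2 = 6)
-37 - 26*(U(2, 1) + 22)/(-1 + h) = -37 - 26*(2 + 22)/(-1 + 6) = -37 - 624/5 = -809/5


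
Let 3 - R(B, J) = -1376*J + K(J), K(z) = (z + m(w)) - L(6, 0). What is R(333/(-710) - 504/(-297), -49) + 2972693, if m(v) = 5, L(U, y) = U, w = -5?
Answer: 2905322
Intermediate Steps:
K(z) = -1 + z (K(z) = (z + 5) - 1*6 = (5 + z) - 6 = -1 + z)
R(B, J) = 4 + 1375*J (R(B, J) = 3 - (-1376*J + (-1 + J)) = 3 - (-1 - 1375*J) = 3 + (1 + 1375*J) = 4 + 1375*J)
R(333/(-710) - 504/(-297), -49) + 2972693 = (4 + 1375*(-49)) + 2972693 = (4 - 67375) + 2972693 = -67371 + 2972693 = 2905322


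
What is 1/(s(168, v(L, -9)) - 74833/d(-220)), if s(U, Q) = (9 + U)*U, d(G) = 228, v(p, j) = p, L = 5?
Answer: 228/6704975 ≈ 3.4005e-5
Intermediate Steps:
s(U, Q) = U*(9 + U)
1/(s(168, v(L, -9)) - 74833/d(-220)) = 1/(168*(9 + 168) - 74833/228) = 1/(168*177 - 74833*1/228) = 1/(29736 - 74833/228) = 1/(6704975/228) = 228/6704975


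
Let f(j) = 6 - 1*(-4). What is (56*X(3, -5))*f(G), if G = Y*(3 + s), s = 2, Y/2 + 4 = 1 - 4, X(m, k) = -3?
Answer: -1680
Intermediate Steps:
Y = -14 (Y = -8 + 2*(1 - 4) = -8 + 2*(-3) = -8 - 6 = -14)
G = -70 (G = -14*(3 + 2) = -14*5 = -70)
f(j) = 10 (f(j) = 6 + 4 = 10)
(56*X(3, -5))*f(G) = (56*(-3))*10 = -168*10 = -1680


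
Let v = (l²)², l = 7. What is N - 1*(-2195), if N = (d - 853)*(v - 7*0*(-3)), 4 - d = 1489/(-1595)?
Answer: -3244250041/1595 ≈ -2.0340e+6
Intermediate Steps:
v = 2401 (v = (7²)² = 49² = 2401)
d = 7869/1595 (d = 4 - 1489/(-1595) = 4 - 1489*(-1)/1595 = 4 - 1*(-1489/1595) = 4 + 1489/1595 = 7869/1595 ≈ 4.9335)
N = -3247751066/1595 (N = (7869/1595 - 853)*(2401 - 7*0*(-3)) = -1352666*(2401 + 0*(-3))/1595 = -1352666*(2401 + 0)/1595 = -1352666/1595*2401 = -3247751066/1595 ≈ -2.0362e+6)
N - 1*(-2195) = -3247751066/1595 - 1*(-2195) = -3247751066/1595 + 2195 = -3244250041/1595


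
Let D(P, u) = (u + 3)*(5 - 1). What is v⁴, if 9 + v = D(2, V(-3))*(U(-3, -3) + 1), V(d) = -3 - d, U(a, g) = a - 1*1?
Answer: 4100625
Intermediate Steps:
U(a, g) = -1 + a (U(a, g) = a - 1 = -1 + a)
D(P, u) = 12 + 4*u (D(P, u) = (3 + u)*4 = 12 + 4*u)
v = -45 (v = -9 + (12 + 4*(-3 - 1*(-3)))*((-1 - 3) + 1) = -9 + (12 + 4*(-3 + 3))*(-4 + 1) = -9 + (12 + 4*0)*(-3) = -9 + (12 + 0)*(-3) = -9 + 12*(-3) = -9 - 36 = -45)
v⁴ = (-45)⁴ = 4100625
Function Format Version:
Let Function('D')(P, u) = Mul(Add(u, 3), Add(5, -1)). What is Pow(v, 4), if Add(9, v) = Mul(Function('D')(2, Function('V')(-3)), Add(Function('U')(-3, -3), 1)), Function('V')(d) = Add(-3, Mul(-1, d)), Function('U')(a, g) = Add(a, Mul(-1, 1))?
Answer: 4100625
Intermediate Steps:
Function('U')(a, g) = Add(-1, a) (Function('U')(a, g) = Add(a, -1) = Add(-1, a))
Function('D')(P, u) = Add(12, Mul(4, u)) (Function('D')(P, u) = Mul(Add(3, u), 4) = Add(12, Mul(4, u)))
v = -45 (v = Add(-9, Mul(Add(12, Mul(4, Add(-3, Mul(-1, -3)))), Add(Add(-1, -3), 1))) = Add(-9, Mul(Add(12, Mul(4, Add(-3, 3))), Add(-4, 1))) = Add(-9, Mul(Add(12, Mul(4, 0)), -3)) = Add(-9, Mul(Add(12, 0), -3)) = Add(-9, Mul(12, -3)) = Add(-9, -36) = -45)
Pow(v, 4) = Pow(-45, 4) = 4100625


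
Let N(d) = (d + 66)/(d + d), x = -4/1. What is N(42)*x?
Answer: -36/7 ≈ -5.1429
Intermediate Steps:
x = -4 (x = -4*1 = -4)
N(d) = (66 + d)/(2*d) (N(d) = (66 + d)/((2*d)) = (66 + d)*(1/(2*d)) = (66 + d)/(2*d))
N(42)*x = ((1/2)*(66 + 42)/42)*(-4) = ((1/2)*(1/42)*108)*(-4) = (9/7)*(-4) = -36/7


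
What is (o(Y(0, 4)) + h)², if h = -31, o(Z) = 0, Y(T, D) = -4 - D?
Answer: 961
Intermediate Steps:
(o(Y(0, 4)) + h)² = (0 - 31)² = (-31)² = 961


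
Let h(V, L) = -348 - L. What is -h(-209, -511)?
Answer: -163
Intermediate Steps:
-h(-209, -511) = -(-348 - 1*(-511)) = -(-348 + 511) = -1*163 = -163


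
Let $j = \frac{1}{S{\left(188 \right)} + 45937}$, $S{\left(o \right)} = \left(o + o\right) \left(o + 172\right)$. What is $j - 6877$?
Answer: $- \frac{1246779468}{181297} \approx -6877.0$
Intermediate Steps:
$S{\left(o \right)} = 2 o \left(172 + o\right)$
$j = \frac{1}{181297}$ ($j = \frac{1}{2 \cdot 188 \left(172 + 188\right) + 45937} = \frac{1}{2 \cdot 188 \cdot 360 + 45937} = \frac{1}{135360 + 45937} = \frac{1}{181297} \approx 5.5158 \cdot 10^{-6}$)
$j - 6877 = \frac{1}{181297} - 6877 = - \frac{1246779468}{181297}$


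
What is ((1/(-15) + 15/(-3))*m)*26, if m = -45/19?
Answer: 312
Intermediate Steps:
m = -45/19 (m = -45*1/19 = -45/19 ≈ -2.3684)
((1/(-15) + 15/(-3))*m)*26 = ((1/(-15) + 15/(-3))*(-45/19))*26 = ((1*(-1/15) + 15*(-1/3))*(-45/19))*26 = ((-1/15 - 5)*(-45/19))*26 = -76/15*(-45/19)*26 = 12*26 = 312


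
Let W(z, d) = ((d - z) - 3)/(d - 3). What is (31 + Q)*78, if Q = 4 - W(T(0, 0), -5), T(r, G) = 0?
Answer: 2652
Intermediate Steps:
W(z, d) = (-3 + d - z)/(-3 + d)
Q = 3 (Q = 4 - (-3 - 5 - 1*0)/(-3 - 5) = 4 - (-3 - 5 + 0)/(-8) = 4 - (-1)*(-8)/8 = 4 - 1*1 = 4 - 1 = 3)
(31 + Q)*78 = (31 + 3)*78 = 34*78 = 2652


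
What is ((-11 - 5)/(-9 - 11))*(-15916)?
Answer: -63664/5 ≈ -12733.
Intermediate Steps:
((-11 - 5)/(-9 - 11))*(-15916) = -16/(-20)*(-15916) = -16*(-1/20)*(-15916) = (4/5)*(-15916) = -63664/5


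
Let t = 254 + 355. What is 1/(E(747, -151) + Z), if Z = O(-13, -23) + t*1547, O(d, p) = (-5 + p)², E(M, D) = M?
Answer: 1/943654 ≈ 1.0597e-6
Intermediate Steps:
t = 609
Z = 942907 (Z = (-5 - 23)² + 609*1547 = (-28)² + 942123 = 784 + 942123 = 942907)
1/(E(747, -151) + Z) = 1/(747 + 942907) = 1/943654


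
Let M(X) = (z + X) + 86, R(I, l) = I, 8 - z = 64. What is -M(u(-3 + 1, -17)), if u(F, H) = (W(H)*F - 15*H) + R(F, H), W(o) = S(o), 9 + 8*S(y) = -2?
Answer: -1143/4 ≈ -285.75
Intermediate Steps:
z = -56 (z = 8 - 1*64 = 8 - 64 = -56)
S(y) = -11/8 (S(y) = -9/8 + (1/8)*(-2) = -9/8 - 1/4 = -11/8)
W(o) = -11/8
u(F, H) = -15*H - 3*F/8 (u(F, H) = (-11*F/8 - 15*H) + F = (-15*H - 11*F/8) + F = -15*H - 3*F/8)
M(X) = 30 + X (M(X) = (-56 + X) + 86 = 30 + X)
-M(u(-3 + 1, -17)) = -(30 + (-15*(-17) - 3*(-3 + 1)/8)) = -(30 + (255 - 3/8*(-2))) = -(30 + (255 + 3/4)) = -(30 + 1023/4) = -1*1143/4 = -1143/4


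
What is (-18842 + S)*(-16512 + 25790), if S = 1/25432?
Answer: -2222961217777/12716 ≈ -1.7482e+8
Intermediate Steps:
S = 1/25432 ≈ 3.9321e-5
(-18842 + S)*(-16512 + 25790) = (-18842 + 1/25432)*(-16512 + 25790) = -479189743/25432*9278 = -2222961217777/12716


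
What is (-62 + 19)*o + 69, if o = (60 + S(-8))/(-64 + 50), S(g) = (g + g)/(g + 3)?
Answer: 9209/35 ≈ 263.11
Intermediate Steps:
S(g) = 2*g/(3 + g) (S(g) = (2*g)/(3 + g) = 2*g/(3 + g))
o = -158/35 (o = (60 + 2*(-8)/(3 - 8))/(-64 + 50) = (60 + 2*(-8)/(-5))/(-14) = (60 + 2*(-8)*(-1/5))*(-1/14) = (60 + 16/5)*(-1/14) = (316/5)*(-1/14) = -158/35 ≈ -4.5143)
(-62 + 19)*o + 69 = (-62 + 19)*(-158/35) + 69 = -43*(-158/35) + 69 = 6794/35 + 69 = 9209/35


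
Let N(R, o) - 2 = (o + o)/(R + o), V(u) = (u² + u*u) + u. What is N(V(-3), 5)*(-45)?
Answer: -225/2 ≈ -112.50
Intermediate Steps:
V(u) = u + 2*u² (V(u) = (u² + u²) + u = 2*u² + u = u + 2*u²)
N(R, o) = 2 + 2*o/(R + o) (N(R, o) = 2 + (o + o)/(R + o) = 2 + (2*o)/(R + o) = 2 + 2*o/(R + o))
N(V(-3), 5)*(-45) = (2*(-3*(1 + 2*(-3)) + 2*5)/(-3*(1 + 2*(-3)) + 5))*(-45) = (2*(-3*(1 - 6) + 10)/(-3*(1 - 6) + 5))*(-45) = (2*(-3*(-5) + 10)/(-3*(-5) + 5))*(-45) = (2*(15 + 10)/(15 + 5))*(-45) = (2*25/20)*(-45) = (2*(1/20)*25)*(-45) = (5/2)*(-45) = -225/2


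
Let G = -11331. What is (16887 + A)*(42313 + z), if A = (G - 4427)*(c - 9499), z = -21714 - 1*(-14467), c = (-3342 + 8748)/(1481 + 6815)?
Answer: 320194781527741/61 ≈ 5.2491e+12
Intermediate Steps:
c = 159/244 (c = 5406/8296 = 5406*(1/8296) = 159/244 ≈ 0.65164)
z = -7247 (z = -21714 + 14467 = -7247)
A = 18260346763/122 (A = (-11331 - 4427)*(159/244 - 9499) = -15758*(-2317597/244) = 18260346763/122 ≈ 1.4968e+8)
(16887 + A)*(42313 + z) = (16887 + 18260346763/122)*(42313 - 7247) = (18262406977/122)*35066 = 320194781527741/61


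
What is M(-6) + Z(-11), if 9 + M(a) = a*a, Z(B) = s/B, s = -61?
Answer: 358/11 ≈ 32.545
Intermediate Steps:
Z(B) = -61/B
M(a) = -9 + a**2 (M(a) = -9 + a*a = -9 + a**2)
M(-6) + Z(-11) = (-9 + (-6)**2) - 61/(-11) = (-9 + 36) - 61*(-1/11) = 27 + 61/11 = 358/11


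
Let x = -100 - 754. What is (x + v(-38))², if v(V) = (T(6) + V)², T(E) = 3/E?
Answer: 4879681/16 ≈ 3.0498e+5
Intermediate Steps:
x = -854
v(V) = (½ + V)² (v(V) = (3/6 + V)² = (3*(⅙) + V)² = (½ + V)²)
(x + v(-38))² = (-854 + (1 + 2*(-38))²/4)² = (-854 + (1 - 76)²/4)² = (-854 + (¼)*(-75)²)² = (-854 + (¼)*5625)² = (-854 + 5625/4)² = (2209/4)² = 4879681/16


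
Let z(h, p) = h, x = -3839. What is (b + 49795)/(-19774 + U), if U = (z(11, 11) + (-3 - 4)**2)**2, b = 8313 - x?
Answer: -61947/16174 ≈ -3.8300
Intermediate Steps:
b = 12152 (b = 8313 - 1*(-3839) = 8313 + 3839 = 12152)
U = 3600 (U = (11 + (-3 - 4)**2)**2 = (11 + (-7)**2)**2 = (11 + 49)**2 = 60**2 = 3600)
(b + 49795)/(-19774 + U) = (12152 + 49795)/(-19774 + 3600) = 61947/(-16174) = 61947*(-1/16174) = -61947/16174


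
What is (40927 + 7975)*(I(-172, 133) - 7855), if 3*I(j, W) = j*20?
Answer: -1320598510/3 ≈ -4.4020e+8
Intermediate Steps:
I(j, W) = 20*j/3 (I(j, W) = (j*20)/3 = (20*j)/3 = 20*j/3)
(40927 + 7975)*(I(-172, 133) - 7855) = (40927 + 7975)*((20/3)*(-172) - 7855) = 48902*(-3440/3 - 7855) = 48902*(-27005/3) = -1320598510/3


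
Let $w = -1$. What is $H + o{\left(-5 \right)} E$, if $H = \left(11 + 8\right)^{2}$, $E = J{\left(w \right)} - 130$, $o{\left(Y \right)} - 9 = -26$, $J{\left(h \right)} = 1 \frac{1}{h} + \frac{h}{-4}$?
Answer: $\frac{10335}{4} \approx 2583.8$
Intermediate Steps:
$J{\left(h \right)} = \frac{1}{h} - \frac{h}{4}$ ($J{\left(h \right)} = \frac{1}{h} + h \left(- \frac{1}{4}\right) = \frac{1}{h} - \frac{h}{4}$)
$o{\left(Y \right)} = -17$ ($o{\left(Y \right)} = 9 - 26 = -17$)
$E = - \frac{523}{4}$ ($E = \left(\frac{1}{-1} - - \frac{1}{4}\right) - 130 = \left(-1 + \frac{1}{4}\right) - 130 = - \frac{3}{4} - 130 = - \frac{523}{4} \approx -130.75$)
$H = 361$ ($H = 19^{2} = 361$)
$H + o{\left(-5 \right)} E = 361 - - \frac{8891}{4} = 361 + \frac{8891}{4} = \frac{10335}{4}$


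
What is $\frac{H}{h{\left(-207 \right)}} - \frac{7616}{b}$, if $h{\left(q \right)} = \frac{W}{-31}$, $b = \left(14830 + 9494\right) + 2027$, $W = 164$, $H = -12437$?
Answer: $\frac{10158299973}{4321564} \approx 2350.6$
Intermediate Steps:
$b = 26351$ ($b = 24324 + 2027 = 26351$)
$h{\left(q \right)} = - \frac{164}{31}$ ($h{\left(q \right)} = \frac{164}{-31} = 164 \left(- \frac{1}{31}\right) = - \frac{164}{31}$)
$\frac{H}{h{\left(-207 \right)}} - \frac{7616}{b} = - \frac{12437}{- \frac{164}{31}} - \frac{7616}{26351} = \left(-12437\right) \left(- \frac{31}{164}\right) - \frac{7616}{26351} = \frac{385547}{164} - \frac{7616}{26351} = \frac{10158299973}{4321564}$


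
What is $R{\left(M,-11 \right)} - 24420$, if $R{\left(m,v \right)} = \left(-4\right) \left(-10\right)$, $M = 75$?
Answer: $-24380$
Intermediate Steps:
$R{\left(m,v \right)} = 40$
$R{\left(M,-11 \right)} - 24420 = 40 - 24420 = -24380$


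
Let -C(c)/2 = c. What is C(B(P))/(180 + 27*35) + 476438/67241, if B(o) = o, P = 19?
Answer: 533437592/75646125 ≈ 7.0518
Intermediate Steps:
C(c) = -2*c
C(B(P))/(180 + 27*35) + 476438/67241 = (-2*19)/(180 + 27*35) + 476438/67241 = -38/(180 + 945) + 476438*(1/67241) = -38/1125 + 476438/67241 = 533437592/75646125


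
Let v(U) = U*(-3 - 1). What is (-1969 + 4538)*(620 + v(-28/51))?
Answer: 81519508/51 ≈ 1.5984e+6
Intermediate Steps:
v(U) = -4*U (v(U) = U*(-4) = -4*U)
(-1969 + 4538)*(620 + v(-28/51)) = (-1969 + 4538)*(620 - (-112)/51) = 2569*(620 - (-112)/51) = 2569*(620 - 4*(-28/51)) = 2569*(620 + 112/51) = 2569*(31732/51) = 81519508/51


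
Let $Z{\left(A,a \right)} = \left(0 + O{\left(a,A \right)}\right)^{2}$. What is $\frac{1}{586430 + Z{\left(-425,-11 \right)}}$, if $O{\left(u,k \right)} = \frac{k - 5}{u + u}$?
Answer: $\frac{121}{71004255} \approx 1.7041 \cdot 10^{-6}$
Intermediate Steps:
$O{\left(u,k \right)} = \frac{-5 + k}{2 u}$
$Z{\left(A,a \right)} = \frac{\left(-5 + A\right)^{2}}{4 a^{2}}$ ($Z{\left(A,a \right)} = \left(0 + \frac{-5 + A}{2 a}\right)^{2} = \left(\frac{-5 + A}{2 a}\right)^{2} = \frac{\left(-5 + A\right)^{2}}{4 a^{2}}$)
$\frac{1}{586430 + Z{\left(-425,-11 \right)}} = \frac{1}{586430 + \frac{\left(-5 - 425\right)^{2}}{4 \cdot 121}} = \frac{1}{586430 + \frac{1}{4} \cdot \frac{1}{121} \left(-430\right)^{2}} = \frac{1}{586430 + \frac{1}{4} \cdot \frac{1}{121} \cdot 184900} = \frac{1}{586430 + \frac{46225}{121}} = \frac{1}{\frac{71004255}{121}} = \frac{121}{71004255}$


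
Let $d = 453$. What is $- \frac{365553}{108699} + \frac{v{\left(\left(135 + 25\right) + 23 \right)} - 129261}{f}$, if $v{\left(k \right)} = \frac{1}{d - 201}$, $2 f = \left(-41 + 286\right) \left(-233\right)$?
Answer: $\frac{303806538433}{260613461430} \approx 1.1657$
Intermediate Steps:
$f = - \frac{57085}{2}$ ($f = \frac{\left(-41 + 286\right) \left(-233\right)}{2} = \frac{245 \left(-233\right)}{2} = \frac{1}{2} \left(-57085\right) = - \frac{57085}{2} \approx -28543.0$)
$v{\left(k \right)} = \frac{1}{252}$ ($v{\left(k \right)} = \frac{1}{453 - 201} = \frac{1}{252}$)
$- \frac{365553}{108699} + \frac{v{\left(\left(135 + 25\right) + 23 \right)} - 129261}{f} = - \frac{365553}{108699} + \frac{\frac{1}{252} - 129261}{- \frac{57085}{2}} = \left(-365553\right) \frac{1}{108699} - - \frac{32573771}{7192710} = - \frac{121851}{36233} + \frac{32573771}{7192710} = \frac{303806538433}{260613461430}$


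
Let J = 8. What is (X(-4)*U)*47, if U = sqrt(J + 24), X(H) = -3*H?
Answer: 2256*sqrt(2) ≈ 3190.5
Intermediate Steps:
U = 4*sqrt(2) (U = sqrt(8 + 24) = sqrt(32) = 4*sqrt(2) ≈ 5.6569)
(X(-4)*U)*47 = ((-3*(-4))*(4*sqrt(2)))*47 = (12*(4*sqrt(2)))*47 = (48*sqrt(2))*47 = 2256*sqrt(2)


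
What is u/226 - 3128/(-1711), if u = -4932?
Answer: -3865862/193343 ≈ -19.995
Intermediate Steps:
u/226 - 3128/(-1711) = -4932/226 - 3128/(-1711) = -4932*1/226 - 3128*(-1/1711) = -2466/113 + 3128/1711 = -3865862/193343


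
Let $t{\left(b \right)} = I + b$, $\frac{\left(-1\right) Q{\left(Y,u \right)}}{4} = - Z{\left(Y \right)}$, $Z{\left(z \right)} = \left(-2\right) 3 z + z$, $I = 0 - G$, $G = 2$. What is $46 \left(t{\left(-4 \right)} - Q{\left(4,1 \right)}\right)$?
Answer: $3404$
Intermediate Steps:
$I = -2$ ($I = 0 - 2 = -2$)
$Z{\left(z \right)} = - 5 z$ ($Z{\left(z \right)} = - 6 z + z = - 5 z$)
$Q{\left(Y,u \right)} = - 20 Y$ ($Q{\left(Y,u \right)} = - 4 \left(- \left(-5\right) Y\right) = - 4 \cdot 5 Y = - 20 Y$)
$t{\left(b \right)} = -2 + b$
$46 \left(t{\left(-4 \right)} - Q{\left(4,1 \right)}\right) = 46 \left(\left(-2 - 4\right) - \left(-20\right) 4\right) = 46 \left(-6 - -80\right) = 46 \left(-6 + 80\right) = 46 \cdot 74 = 3404$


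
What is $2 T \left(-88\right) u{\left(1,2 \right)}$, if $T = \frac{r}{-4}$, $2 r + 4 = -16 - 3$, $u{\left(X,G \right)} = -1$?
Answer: $506$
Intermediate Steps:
$r = - \frac{23}{2}$ ($r = -2 + \frac{-16 - 3}{2} = -2 + \frac{1}{2} \left(-19\right) = -2 - \frac{19}{2} = - \frac{23}{2} \approx -11.5$)
$T = \frac{23}{8}$ ($T = - \frac{23}{2 \left(-4\right)} = \left(- \frac{23}{2}\right) \left(- \frac{1}{4}\right) = \frac{23}{8} \approx 2.875$)
$2 T \left(-88\right) u{\left(1,2 \right)} = 2 \cdot \frac{23}{8} \left(-88\right) \left(-1\right) = \frac{23}{4} \left(-88\right) \left(-1\right) = \left(-506\right) \left(-1\right) = 506$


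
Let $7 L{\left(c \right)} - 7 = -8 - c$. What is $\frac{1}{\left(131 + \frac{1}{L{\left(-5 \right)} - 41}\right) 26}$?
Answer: $\frac{283}{963716} \approx 0.00029365$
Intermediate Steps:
$L{\left(c \right)} = - \frac{1}{7} - \frac{c}{7}$ ($L{\left(c \right)} = 1 + \frac{-8 - c}{7} = 1 - \left(\frac{8}{7} + \frac{c}{7}\right) = - \frac{1}{7} - \frac{c}{7}$)
$\frac{1}{\left(131 + \frac{1}{L{\left(-5 \right)} - 41}\right) 26} = \frac{1}{\left(131 + \frac{1}{\left(- \frac{1}{7} - - \frac{5}{7}\right) - 41}\right) 26} = \frac{1}{\left(131 + \frac{1}{\left(- \frac{1}{7} + \frac{5}{7}\right) - 41}\right) 26} = \frac{1}{\left(131 + \frac{1}{\frac{4}{7} - 41}\right) 26} = \frac{1}{\left(131 + \frac{1}{- \frac{283}{7}}\right) 26} = \frac{1}{\left(131 - \frac{7}{283}\right) 26} = \frac{1}{\frac{37066}{283} \cdot 26} = \frac{1}{\frac{963716}{283}} = \frac{283}{963716}$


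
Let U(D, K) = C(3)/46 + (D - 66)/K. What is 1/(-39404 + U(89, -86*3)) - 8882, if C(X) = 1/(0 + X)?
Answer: -346137198823/38970637 ≈ -8882.0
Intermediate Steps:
C(X) = 1/X
U(D, K) = 1/138 + (-66 + D)/K (U(D, K) = 1/(3*46) + (D - 66)/K = (1/3)*(1/46) + (-66 + D)/K = 1/138 + (-66 + D)/K)
1/(-39404 + U(89, -86*3)) - 8882 = 1/(-39404 + (-66 + 89 + (-86*3)/138)/((-86*3))) - 8882 = 1/(-39404 + (-66 + 89 + (1/138)*(-258))/(-258)) - 8882 = 1/(-39404 - (-66 + 89 - 43/23)/258) - 8882 = 1/(-39404 - 1/258*486/23) - 8882 = 1/(-39404 - 81/989) - 8882 = 1/(-38970637/989) - 8882 = -989/38970637 - 8882 = -346137198823/38970637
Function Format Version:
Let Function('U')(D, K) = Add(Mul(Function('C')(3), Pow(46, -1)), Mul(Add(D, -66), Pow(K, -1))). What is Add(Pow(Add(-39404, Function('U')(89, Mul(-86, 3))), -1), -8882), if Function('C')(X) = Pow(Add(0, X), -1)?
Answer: Rational(-346137198823, 38970637) ≈ -8882.0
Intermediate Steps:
Function('C')(X) = Pow(X, -1)
Function('U')(D, K) = Add(Rational(1, 138), Mul(Pow(K, -1), Add(-66, D))) (Function('U')(D, K) = Add(Mul(Pow(3, -1), Pow(46, -1)), Mul(Add(D, -66), Pow(K, -1))) = Add(Mul(Rational(1, 3), Rational(1, 46)), Mul(Add(-66, D), Pow(K, -1))) = Add(Rational(1, 138), Mul(Pow(K, -1), Add(-66, D))))
Add(Pow(Add(-39404, Function('U')(89, Mul(-86, 3))), -1), -8882) = Add(Pow(Add(-39404, Mul(Pow(Mul(-86, 3), -1), Add(-66, 89, Mul(Rational(1, 138), Mul(-86, 3))))), -1), -8882) = Add(Pow(Add(-39404, Mul(Pow(-258, -1), Add(-66, 89, Mul(Rational(1, 138), -258)))), -1), -8882) = Add(Pow(Add(-39404, Mul(Rational(-1, 258), Add(-66, 89, Rational(-43, 23)))), -1), -8882) = Add(Pow(Add(-39404, Mul(Rational(-1, 258), Rational(486, 23))), -1), -8882) = Add(Pow(Add(-39404, Rational(-81, 989)), -1), -8882) = Add(Pow(Rational(-38970637, 989), -1), -8882) = Add(Rational(-989, 38970637), -8882) = Rational(-346137198823, 38970637)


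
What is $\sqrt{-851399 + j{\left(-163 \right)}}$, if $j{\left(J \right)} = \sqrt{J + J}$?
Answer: $\sqrt{-851399 + i \sqrt{326}} \approx 0.01 + 922.71 i$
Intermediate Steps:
$j{\left(J \right)} = \sqrt{2} \sqrt{J}$ ($j{\left(J \right)} = \sqrt{2 J} = \sqrt{2} \sqrt{J}$)
$\sqrt{-851399 + j{\left(-163 \right)}} = \sqrt{-851399 + \sqrt{2} \sqrt{-163}} = \sqrt{-851399 + \sqrt{2} i \sqrt{163}} = \sqrt{-851399 + i \sqrt{326}}$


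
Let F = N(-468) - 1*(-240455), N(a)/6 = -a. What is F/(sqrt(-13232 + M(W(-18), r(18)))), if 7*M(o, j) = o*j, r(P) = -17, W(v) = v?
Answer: -243263*I*sqrt(646226)/92318 ≈ -2118.3*I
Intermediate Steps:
M(o, j) = j*o/7 (M(o, j) = (o*j)/7 = (j*o)/7 = j*o/7)
N(a) = -6*a (N(a) = 6*(-a) = -6*a)
F = 243263 (F = -6*(-468) - 1*(-240455) = 2808 + 240455 = 243263)
F/(sqrt(-13232 + M(W(-18), r(18)))) = 243263/(sqrt(-13232 + (1/7)*(-17)*(-18))) = 243263/(sqrt(-13232 + 306/7)) = 243263/(sqrt(-92318/7)) = 243263/((I*sqrt(646226)/7)) = 243263*(-I*sqrt(646226)/92318) = -243263*I*sqrt(646226)/92318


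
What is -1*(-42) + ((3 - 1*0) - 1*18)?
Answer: 27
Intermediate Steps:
-1*(-42) + ((3 - 1*0) - 1*18) = 42 + ((3 + 0) - 18) = 42 + (3 - 18) = 42 - 15 = 27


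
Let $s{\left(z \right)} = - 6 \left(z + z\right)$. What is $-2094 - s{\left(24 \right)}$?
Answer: $-1806$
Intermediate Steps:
$s{\left(z \right)} = - 12 z$ ($s{\left(z \right)} = - 6 \cdot 2 z = - 12 z$)
$-2094 - s{\left(24 \right)} = -2094 - \left(-12\right) 24 = -2094 - -288 = -2094 + 288 = -1806$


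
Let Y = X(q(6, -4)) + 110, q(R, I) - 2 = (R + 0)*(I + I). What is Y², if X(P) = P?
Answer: 4096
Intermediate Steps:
q(R, I) = 2 + 2*I*R (q(R, I) = 2 + (R + 0)*(I + I) = 2 + R*(2*I) = 2 + 2*I*R)
Y = 64 (Y = (2 + 2*(-4)*6) + 110 = (2 - 48) + 110 = -46 + 110 = 64)
Y² = 64² = 4096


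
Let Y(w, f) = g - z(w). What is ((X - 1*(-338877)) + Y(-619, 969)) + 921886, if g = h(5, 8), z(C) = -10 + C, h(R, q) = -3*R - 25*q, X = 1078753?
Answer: 2339930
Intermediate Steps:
h(R, q) = -25*q - 3*R
g = -215 (g = -25*8 - 3*5 = -200 - 15 = -215)
Y(w, f) = -205 - w (Y(w, f) = -215 - (-10 + w) = -215 + (10 - w) = -205 - w)
((X - 1*(-338877)) + Y(-619, 969)) + 921886 = ((1078753 - 1*(-338877)) + (-205 - 1*(-619))) + 921886 = ((1078753 + 338877) + (-205 + 619)) + 921886 = (1417630 + 414) + 921886 = 1418044 + 921886 = 2339930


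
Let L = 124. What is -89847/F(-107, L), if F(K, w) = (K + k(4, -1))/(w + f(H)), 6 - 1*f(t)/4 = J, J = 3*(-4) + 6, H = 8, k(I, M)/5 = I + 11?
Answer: 3863421/8 ≈ 4.8293e+5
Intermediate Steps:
k(I, M) = 55 + 5*I (k(I, M) = 5*(I + 11) = 5*(11 + I) = 55 + 5*I)
J = -6 (J = -12 + 6 = -6)
f(t) = 48 (f(t) = 24 - 4*(-6) = 24 + 24 = 48)
F(K, w) = (75 + K)/(48 + w) (F(K, w) = (K + (55 + 5*4))/(w + 48) = (K + (55 + 20))/(48 + w) = (K + 75)/(48 + w) = (75 + K)/(48 + w))
-89847/F(-107, L) = -89847*(48 + 124)/(75 - 107) = -89847/(-32/172) = -89847/((1/172)*(-32)) = -89847/(-8/43) = -89847*(-43/8) = 3863421/8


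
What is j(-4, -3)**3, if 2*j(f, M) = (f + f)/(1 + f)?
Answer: 64/27 ≈ 2.3704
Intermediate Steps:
j(f, M) = f/(1 + f) (j(f, M) = ((f + f)/(1 + f))/2 = ((2*f)/(1 + f))/2 = (2*f/(1 + f))/2 = f/(1 + f))
j(-4, -3)**3 = (-4/(1 - 4))**3 = (-4/(-3))**3 = (-4*(-1/3))**3 = (4/3)**3 = 64/27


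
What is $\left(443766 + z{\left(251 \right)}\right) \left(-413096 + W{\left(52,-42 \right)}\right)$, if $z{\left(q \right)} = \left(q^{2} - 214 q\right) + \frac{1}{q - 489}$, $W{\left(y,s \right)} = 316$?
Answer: $- \frac{22254334657070}{119} \approx -1.8701 \cdot 10^{11}$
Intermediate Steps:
$z{\left(q \right)} = q^{2} + \frac{1}{-489 + q} - 214 q$ ($z{\left(q \right)} = \left(q^{2} - 214 q\right) + \frac{1}{-489 + q} = q^{2} + \frac{1}{-489 + q} - 214 q$)
$\left(443766 + z{\left(251 \right)}\right) \left(-413096 + W{\left(52,-42 \right)}\right) = \left(443766 + \frac{1 + 251^{3} - 703 \cdot 251^{2} + 104646 \cdot 251}{-489 + 251}\right) \left(-413096 + 316\right) = \left(443766 + \frac{1 + 15813251 - 44289703 + 26266146}{-238}\right) \left(-412780\right) = \left(443766 - \frac{1 + 15813251 - 44289703 + 26266146}{238}\right) \left(-412780\right) = \left(443766 - - \frac{2210305}{238}\right) \left(-412780\right) = \left(443766 + \frac{2210305}{238}\right) \left(-412780\right) = \frac{107826613}{238} \left(-412780\right) = - \frac{22254334657070}{119}$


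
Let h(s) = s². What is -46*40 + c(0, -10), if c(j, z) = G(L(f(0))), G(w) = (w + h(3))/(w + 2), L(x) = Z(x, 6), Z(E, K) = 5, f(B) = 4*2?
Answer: -1838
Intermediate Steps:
f(B) = 8
L(x) = 5
G(w) = (9 + w)/(2 + w) (G(w) = (w + 3²)/(w + 2) = (w + 9)/(2 + w) = (9 + w)/(2 + w))
c(j, z) = 2 (c(j, z) = (9 + 5)/(2 + 5) = 14/7 = (⅐)*14 = 2)
-46*40 + c(0, -10) = -46*40 + 2 = -1840 + 2 = -1838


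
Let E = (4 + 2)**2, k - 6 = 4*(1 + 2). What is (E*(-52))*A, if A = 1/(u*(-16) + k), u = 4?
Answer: 936/23 ≈ 40.696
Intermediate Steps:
k = 18 (k = 6 + 4*(1 + 2) = 6 + 4*3 = 6 + 12 = 18)
A = -1/46 (A = 1/(4*(-16) + 18) = 1/(-64 + 18) = 1/(-46) = -1/46 ≈ -0.021739)
E = 36 (E = 6**2 = 36)
(E*(-52))*A = (36*(-52))*(-1/46) = -1872*(-1/46) = 936/23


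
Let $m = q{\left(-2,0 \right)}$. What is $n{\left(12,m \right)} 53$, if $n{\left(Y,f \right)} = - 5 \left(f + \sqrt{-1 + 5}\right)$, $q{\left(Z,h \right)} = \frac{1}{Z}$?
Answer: $- \frac{795}{2} \approx -397.5$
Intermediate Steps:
$m = - \frac{1}{2}$ ($m = \frac{1}{-2} = - \frac{1}{2} \approx -0.5$)
$n{\left(Y,f \right)} = -10 - 5 f$ ($n{\left(Y,f \right)} = - 5 \left(f + \sqrt{4}\right) = - 5 \left(f + 2\right) = - 5 \left(2 + f\right) = -10 - 5 f$)
$n{\left(12,m \right)} 53 = \left(-10 - - \frac{5}{2}\right) 53 = \left(-10 + \frac{5}{2}\right) 53 = \left(- \frac{15}{2}\right) 53 = - \frac{795}{2}$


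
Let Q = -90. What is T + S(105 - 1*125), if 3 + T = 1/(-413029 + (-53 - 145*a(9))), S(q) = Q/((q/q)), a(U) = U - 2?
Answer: -38511022/414097 ≈ -93.000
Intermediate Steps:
a(U) = -2 + U
S(q) = -90 (S(q) = -90/(q/q) = -90/1 = -90*1 = -90)
T = -1242292/414097 (T = -3 + 1/(-413029 + (-53 - 145*(-2 + 9))) = -3 + 1/(-413029 + (-53 - 145*7)) = -3 + 1/(-413029 + (-53 - 1015)) = -3 + 1/(-413029 - 1068) = -3 + 1/(-414097) = -3 - 1/414097 = -1242292/414097 ≈ -3.0000)
T + S(105 - 1*125) = -1242292/414097 - 90 = -38511022/414097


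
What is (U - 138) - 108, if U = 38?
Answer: -208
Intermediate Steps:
(U - 138) - 108 = (38 - 138) - 108 = -100 - 108 = -208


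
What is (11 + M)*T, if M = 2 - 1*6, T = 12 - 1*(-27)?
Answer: 273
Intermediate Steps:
T = 39 (T = 12 + 27 = 39)
M = -4 (M = 2 - 6 = -4)
(11 + M)*T = (11 - 4)*39 = 7*39 = 273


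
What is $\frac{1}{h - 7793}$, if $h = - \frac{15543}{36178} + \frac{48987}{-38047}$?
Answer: $- \frac{1376464366}{10729150420445} \approx -0.00012829$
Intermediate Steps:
$h = - \frac{2363616207}{1376464366}$ ($h = \left(-15543\right) \frac{1}{36178} + 48987 \left(- \frac{1}{38047}\right) = - \frac{15543}{36178} - \frac{48987}{38047} = - \frac{2363616207}{1376464366} \approx -1.7172$)
$\frac{1}{h - 7793} = \frac{1}{- \frac{2363616207}{1376464366} - 7793} = \frac{1}{- \frac{10729150420445}{1376464366}} = - \frac{1376464366}{10729150420445}$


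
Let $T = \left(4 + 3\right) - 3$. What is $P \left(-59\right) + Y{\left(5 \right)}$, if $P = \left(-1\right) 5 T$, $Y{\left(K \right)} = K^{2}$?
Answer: $1205$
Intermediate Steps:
$T = 4$ ($T = 7 - 3 = 4$)
$P = -20$ ($P = \left(-1\right) 5 \cdot 4 = \left(-5\right) 4 = -20$)
$P \left(-59\right) + Y{\left(5 \right)} = \left(-20\right) \left(-59\right) + 5^{2} = 1180 + 25 = 1205$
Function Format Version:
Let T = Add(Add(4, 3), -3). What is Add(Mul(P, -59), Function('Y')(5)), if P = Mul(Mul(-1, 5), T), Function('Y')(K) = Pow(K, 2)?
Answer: 1205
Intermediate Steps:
T = 4 (T = Add(7, -3) = 4)
P = -20 (P = Mul(Mul(-1, 5), 4) = Mul(-5, 4) = -20)
Add(Mul(P, -59), Function('Y')(5)) = Add(Mul(-20, -59), Pow(5, 2)) = Add(1180, 25) = 1205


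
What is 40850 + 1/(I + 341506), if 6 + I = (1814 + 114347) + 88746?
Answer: 22320725951/546407 ≈ 40850.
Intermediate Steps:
I = 204901 (I = -6 + ((1814 + 114347) + 88746) = -6 + (116161 + 88746) = -6 + 204907 = 204901)
40850 + 1/(I + 341506) = 40850 + 1/(204901 + 341506) = 40850 + 1/546407 = 22320725951/546407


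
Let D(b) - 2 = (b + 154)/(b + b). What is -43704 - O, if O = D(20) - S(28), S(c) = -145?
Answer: -877107/20 ≈ -43855.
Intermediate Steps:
D(b) = 2 + (154 + b)/(2*b) (D(b) = 2 + (b + 154)/(b + b) = 2 + (154 + b)/((2*b)) = 2 + (154 + b)*(1/(2*b)) = 2 + (154 + b)/(2*b))
O = 3027/20 (O = (5/2 + 77/20) - 1*(-145) = (5/2 + 77*(1/20)) + 145 = (5/2 + 77/20) + 145 = 127/20 + 145 = 3027/20 ≈ 151.35)
-43704 - O = -43704 - 1*3027/20 = -43704 - 3027/20 = -877107/20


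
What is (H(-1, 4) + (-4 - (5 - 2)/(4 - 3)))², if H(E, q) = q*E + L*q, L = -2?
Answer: 361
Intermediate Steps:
H(E, q) = -2*q + E*q (H(E, q) = q*E - 2*q = E*q - 2*q = -2*q + E*q)
(H(-1, 4) + (-4 - (5 - 2)/(4 - 3)))² = (4*(-2 - 1) + (-4 - (5 - 2)/(4 - 3)))² = (4*(-3) + (-4 - 3/1))² = (-12 + (-4 - 3))² = (-12 - 7)² = (-19)² = 361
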